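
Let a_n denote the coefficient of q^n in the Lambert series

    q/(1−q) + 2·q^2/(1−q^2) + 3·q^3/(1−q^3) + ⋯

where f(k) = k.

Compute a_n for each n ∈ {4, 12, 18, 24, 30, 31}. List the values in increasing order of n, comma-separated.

q^4  k|4↦f(k): 4:4 2:2 1:1  a_4=7
[q^12] f(12)=12,f(6)=6,f(4)=4,f(3)=3,f(2)=2,f(1)=1 ⇒ 28
q^18  k|18↦f(k): 1:1 2:2 3:3 6:6 9:9 18:18  a_18=39
n=24: 24·1 12·2 8·3 6·4 4·6 3·8 2·12 1·24  f→[24+12+8+6+4+3+2+1]=60
n=30: 30·1 15·2 10·3 6·5 5·6 3·10 2·15 1·30  f→[30+15+10+6+5+3+2+1]=72
n=31: 31·1 1·31  f→[31+1]=32

7, 28, 39, 60, 72, 32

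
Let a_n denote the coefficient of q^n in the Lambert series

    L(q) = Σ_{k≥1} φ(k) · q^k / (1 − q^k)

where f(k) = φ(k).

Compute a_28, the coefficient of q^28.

q^28  k|28↦φ(k): 1:1 2:1 4:2 7:6 14:6 28:12  a_28=28

a_28 = 28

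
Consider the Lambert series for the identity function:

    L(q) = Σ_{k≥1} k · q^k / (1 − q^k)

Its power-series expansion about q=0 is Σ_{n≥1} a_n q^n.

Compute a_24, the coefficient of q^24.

[q^24] f(24)=24,f(12)=12,f(8)=8,f(6)=6,f(4)=4,f(3)=3,f(2)=2,f(1)=1 ⇒ 60

a_24 = 60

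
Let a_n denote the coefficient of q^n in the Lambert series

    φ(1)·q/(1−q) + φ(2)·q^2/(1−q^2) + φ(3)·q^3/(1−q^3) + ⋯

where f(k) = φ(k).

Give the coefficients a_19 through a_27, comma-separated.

[q^19] φ(19)=18,φ(1)=1 ⇒ 19
d|20:{1,2,4,5,10,20}  Σφ=1+1+2+4+4+8=20
n=21: 21·1 7·3 3·7 1·21  φ→[12+6+2+1]=21
q^22  k|22↦φ(k): 22:10 11:10 2:1 1:1  a_22=22
n=23: 1·23 23·1  φ→[1+22]=23
[q^24] φ(24)=8,φ(12)=4,φ(8)=4,φ(6)=2,φ(4)=2,φ(3)=2,φ(2)=1,φ(1)=1 ⇒ 24
n=25: 25·1 5·5 1·25  φ→[20+4+1]=25
d|26:{1,2,13,26}  Σφ=1+1+12+12=26
n=27: 1·27 3·9 9·3 27·1  φ→[1+2+6+18]=27

19, 20, 21, 22, 23, 24, 25, 26, 27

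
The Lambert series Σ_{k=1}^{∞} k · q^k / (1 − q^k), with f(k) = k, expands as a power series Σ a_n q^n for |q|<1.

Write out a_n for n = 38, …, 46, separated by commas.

d|38:{38,19,2,1}  Σf=38+19+2+1=60
q^39  k|39↦f(k): 1:1 3:3 13:13 39:39  a_39=56
d|40:{40,20,10,8,5,4,2,1}  Σf=40+20+10+8+5+4+2+1=90
d|41:{1,41}  Σf=1+41=42
[q^42] f(42)=42,f(21)=21,f(14)=14,f(7)=7,f(6)=6,f(3)=3,f(2)=2,f(1)=1 ⇒ 96
n=43: 1·43 43·1  f→[1+43]=44
d|44:{1,2,4,11,22,44}  Σf=1+2+4+11+22+44=84
q^45  k|45↦f(k): 45:45 15:15 9:9 5:5 3:3 1:1  a_45=78
q^46  k|46↦f(k): 1:1 2:2 23:23 46:46  a_46=72

60, 56, 90, 42, 96, 44, 84, 78, 72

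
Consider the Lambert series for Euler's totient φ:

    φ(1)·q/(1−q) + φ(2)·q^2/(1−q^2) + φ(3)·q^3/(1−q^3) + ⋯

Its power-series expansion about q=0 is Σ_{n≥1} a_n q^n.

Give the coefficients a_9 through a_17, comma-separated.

d|9:{9,3,1}  Σφ=6+2+1=9
[q^10] φ(10)=4,φ(5)=4,φ(2)=1,φ(1)=1 ⇒ 10
d|11:{11,1}  Σφ=10+1=11
[q^12] φ(1)=1,φ(2)=1,φ(3)=2,φ(4)=2,φ(6)=2,φ(12)=4 ⇒ 12
d|13:{1,13}  Σφ=1+12=13
d|14:{14,7,2,1}  Σφ=6+6+1+1=14
q^15  k|15↦φ(k): 15:8 5:4 3:2 1:1  a_15=15
q^16  k|16↦φ(k): 1:1 2:1 4:2 8:4 16:8  a_16=16
[q^17] φ(17)=16,φ(1)=1 ⇒ 17

9, 10, 11, 12, 13, 14, 15, 16, 17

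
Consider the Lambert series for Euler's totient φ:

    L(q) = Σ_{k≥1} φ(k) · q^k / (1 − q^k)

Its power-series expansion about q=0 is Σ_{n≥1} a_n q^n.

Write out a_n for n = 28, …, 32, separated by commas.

d|28:{1,2,4,7,14,28}  Σφ=1+1+2+6+6+12=28
n=29: 1·29 29·1  φ→[1+28]=29
n=30: 1·30 2·15 3·10 5·6 6·5 10·3 15·2 30·1  φ→[1+1+2+4+2+4+8+8]=30
[q^31] φ(1)=1,φ(31)=30 ⇒ 31
d|32:{32,16,8,4,2,1}  Σφ=16+8+4+2+1+1=32

28, 29, 30, 31, 32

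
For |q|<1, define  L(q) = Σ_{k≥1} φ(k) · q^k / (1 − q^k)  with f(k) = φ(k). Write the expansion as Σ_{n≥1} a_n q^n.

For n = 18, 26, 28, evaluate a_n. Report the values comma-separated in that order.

[q^18] φ(18)=6,φ(9)=6,φ(6)=2,φ(3)=2,φ(2)=1,φ(1)=1 ⇒ 18
[q^26] φ(26)=12,φ(13)=12,φ(2)=1,φ(1)=1 ⇒ 26
n=28: 1·28 2·14 4·7 7·4 14·2 28·1  φ→[1+1+2+6+6+12]=28

18, 26, 28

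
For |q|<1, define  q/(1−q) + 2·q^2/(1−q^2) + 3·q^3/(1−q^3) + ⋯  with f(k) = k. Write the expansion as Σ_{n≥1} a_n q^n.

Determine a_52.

q^52  k|52↦f(k): 52:52 26:26 13:13 4:4 2:2 1:1  a_52=98

a_52 = 98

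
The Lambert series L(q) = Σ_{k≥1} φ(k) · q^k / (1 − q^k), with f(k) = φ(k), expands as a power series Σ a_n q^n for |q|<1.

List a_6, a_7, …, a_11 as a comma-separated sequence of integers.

q^6  k|6↦φ(k): 1:1 2:1 3:2 6:2  a_6=6
q^7  k|7↦φ(k): 1:1 7:6  a_7=7
q^8  k|8↦φ(k): 8:4 4:2 2:1 1:1  a_8=8
[q^9] φ(9)=6,φ(3)=2,φ(1)=1 ⇒ 9
d|10:{1,2,5,10}  Σφ=1+1+4+4=10
d|11:{1,11}  Σφ=1+10=11

6, 7, 8, 9, 10, 11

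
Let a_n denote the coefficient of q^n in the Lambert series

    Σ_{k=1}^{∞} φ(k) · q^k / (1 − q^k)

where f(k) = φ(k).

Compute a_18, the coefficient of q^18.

d|18:{18,9,6,3,2,1}  Σφ=6+6+2+2+1+1=18

a_18 = 18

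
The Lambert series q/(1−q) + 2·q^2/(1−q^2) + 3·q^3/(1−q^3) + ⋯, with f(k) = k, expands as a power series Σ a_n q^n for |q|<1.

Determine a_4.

[q^4] f(4)=4,f(2)=2,f(1)=1 ⇒ 7

a_4 = 7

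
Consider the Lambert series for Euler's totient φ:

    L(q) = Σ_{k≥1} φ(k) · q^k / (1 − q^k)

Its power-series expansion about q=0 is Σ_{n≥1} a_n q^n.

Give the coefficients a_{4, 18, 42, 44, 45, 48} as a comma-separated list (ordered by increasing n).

q^4  k|4↦φ(k): 1:1 2:1 4:2  a_4=4
n=18: 18·1 9·2 6·3 3·6 2·9 1·18  φ→[6+6+2+2+1+1]=18
n=42: 1·42 2·21 3·14 6·7 7·6 14·3 21·2 42·1  φ→[1+1+2+2+6+6+12+12]=42
d|44:{1,2,4,11,22,44}  Σφ=1+1+2+10+10+20=44
q^45  k|45↦φ(k): 1:1 3:2 5:4 9:6 15:8 45:24  a_45=45
[q^48] φ(1)=1,φ(2)=1,φ(3)=2,φ(4)=2,φ(6)=2,φ(8)=4,φ(12)=4,φ(16)=8,φ(24)=8,φ(48)=16 ⇒ 48

4, 18, 42, 44, 45, 48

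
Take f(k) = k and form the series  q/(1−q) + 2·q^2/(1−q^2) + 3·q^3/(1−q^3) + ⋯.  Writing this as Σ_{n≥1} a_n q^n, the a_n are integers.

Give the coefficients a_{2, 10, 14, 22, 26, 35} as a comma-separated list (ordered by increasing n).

3, 18, 24, 36, 42, 48

d|2:{1,2}  Σf=1+2=3
[q^10] f(1)=1,f(2)=2,f(5)=5,f(10)=10 ⇒ 18
[q^14] f(1)=1,f(2)=2,f(7)=7,f(14)=14 ⇒ 24
n=22: 1·22 2·11 11·2 22·1  f→[1+2+11+22]=36
[q^26] f(26)=26,f(13)=13,f(2)=2,f(1)=1 ⇒ 42
q^35  k|35↦f(k): 1:1 5:5 7:7 35:35  a_35=48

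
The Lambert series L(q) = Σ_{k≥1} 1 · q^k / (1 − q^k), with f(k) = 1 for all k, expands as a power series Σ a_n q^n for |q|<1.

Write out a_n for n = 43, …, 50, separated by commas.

2, 6, 6, 4, 2, 10, 3, 6

d|43:{43,1}  Σf=1+1=2
d|44:{44,22,11,4,2,1}  Σf=1+1+1+1+1+1=6
[q^45] f(45)=1,f(15)=1,f(9)=1,f(5)=1,f(3)=1,f(1)=1 ⇒ 6
d|46:{46,23,2,1}  Σf=1+1+1+1=4
[q^47] f(1)=1,f(47)=1 ⇒ 2
q^48  k|48↦f(k): 1:1 2:1 3:1 4:1 6:1 8:1 12:1 16:1 24:1 48:1  a_48=10
n=49: 49·1 7·7 1·49  f→[1+1+1]=3
n=50: 50·1 25·2 10·5 5·10 2·25 1·50  f→[1+1+1+1+1+1]=6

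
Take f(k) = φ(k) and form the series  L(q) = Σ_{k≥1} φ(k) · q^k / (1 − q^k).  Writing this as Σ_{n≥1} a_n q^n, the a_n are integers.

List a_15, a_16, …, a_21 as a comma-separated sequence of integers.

d|15:{15,5,3,1}  Σφ=8+4+2+1=15
d|16:{1,2,4,8,16}  Σφ=1+1+2+4+8=16
n=17: 17·1 1·17  φ→[16+1]=17
n=18: 18·1 9·2 6·3 3·6 2·9 1·18  φ→[6+6+2+2+1+1]=18
q^19  k|19↦φ(k): 1:1 19:18  a_19=19
d|20:{20,10,5,4,2,1}  Σφ=8+4+4+2+1+1=20
n=21: 21·1 7·3 3·7 1·21  φ→[12+6+2+1]=21

15, 16, 17, 18, 19, 20, 21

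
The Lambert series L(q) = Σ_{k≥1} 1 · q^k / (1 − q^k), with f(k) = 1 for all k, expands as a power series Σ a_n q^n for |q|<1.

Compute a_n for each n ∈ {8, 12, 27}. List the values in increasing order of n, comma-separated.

4, 6, 4

d|8:{1,2,4,8}  Σf=1+1+1+1=4
d|12:{1,2,3,4,6,12}  Σf=1+1+1+1+1+1=6
[q^27] f(27)=1,f(9)=1,f(3)=1,f(1)=1 ⇒ 4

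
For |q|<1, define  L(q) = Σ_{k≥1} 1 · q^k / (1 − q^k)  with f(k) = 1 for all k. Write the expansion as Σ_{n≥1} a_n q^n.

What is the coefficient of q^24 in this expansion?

a_24 = 8

n=24: 24·1 12·2 8·3 6·4 4·6 3·8 2·12 1·24  f→[1+1+1+1+1+1+1+1]=8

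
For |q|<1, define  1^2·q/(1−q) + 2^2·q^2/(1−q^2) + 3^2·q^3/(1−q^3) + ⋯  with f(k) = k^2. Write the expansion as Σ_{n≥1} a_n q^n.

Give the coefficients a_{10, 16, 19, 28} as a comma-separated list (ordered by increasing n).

[q^10] f(10)=100,f(5)=25,f(2)=4,f(1)=1 ⇒ 130
d|16:{1,2,4,8,16}  Σf=1+4+16+64+256=341
d|19:{1,19}  Σf=1+361=362
[q^28] f(28)=784,f(14)=196,f(7)=49,f(4)=16,f(2)=4,f(1)=1 ⇒ 1050

130, 341, 362, 1050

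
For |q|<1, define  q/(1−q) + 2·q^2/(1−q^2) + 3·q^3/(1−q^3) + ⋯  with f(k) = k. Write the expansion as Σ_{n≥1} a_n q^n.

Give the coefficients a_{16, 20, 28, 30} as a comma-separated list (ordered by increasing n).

d|16:{16,8,4,2,1}  Σf=16+8+4+2+1=31
[q^20] f(20)=20,f(10)=10,f(5)=5,f(4)=4,f(2)=2,f(1)=1 ⇒ 42
n=28: 1·28 2·14 4·7 7·4 14·2 28·1  f→[1+2+4+7+14+28]=56
[q^30] f(1)=1,f(2)=2,f(3)=3,f(5)=5,f(6)=6,f(10)=10,f(15)=15,f(30)=30 ⇒ 72

31, 42, 56, 72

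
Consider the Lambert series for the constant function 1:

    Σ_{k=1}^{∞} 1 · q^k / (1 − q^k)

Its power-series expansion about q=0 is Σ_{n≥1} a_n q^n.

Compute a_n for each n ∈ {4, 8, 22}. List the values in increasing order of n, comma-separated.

3, 4, 4

d|4:{4,2,1}  Σf=1+1+1=3
n=8: 8·1 4·2 2·4 1·8  f→[1+1+1+1]=4
q^22  k|22↦f(k): 22:1 11:1 2:1 1:1  a_22=4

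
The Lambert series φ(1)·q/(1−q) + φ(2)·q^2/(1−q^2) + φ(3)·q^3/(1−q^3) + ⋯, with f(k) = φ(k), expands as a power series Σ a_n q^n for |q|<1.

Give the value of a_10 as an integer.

n=10: 1·10 2·5 5·2 10·1  φ→[1+1+4+4]=10

a_10 = 10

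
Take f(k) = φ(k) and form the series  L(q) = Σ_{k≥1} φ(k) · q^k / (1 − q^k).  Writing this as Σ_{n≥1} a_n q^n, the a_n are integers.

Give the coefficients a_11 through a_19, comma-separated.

d|11:{1,11}  Σφ=1+10=11
n=12: 12·1 6·2 4·3 3·4 2·6 1·12  φ→[4+2+2+2+1+1]=12
q^13  k|13↦φ(k): 13:12 1:1  a_13=13
q^14  k|14↦φ(k): 14:6 7:6 2:1 1:1  a_14=14
n=15: 1·15 3·5 5·3 15·1  φ→[1+2+4+8]=15
q^16  k|16↦φ(k): 1:1 2:1 4:2 8:4 16:8  a_16=16
[q^17] φ(17)=16,φ(1)=1 ⇒ 17
[q^18] φ(18)=6,φ(9)=6,φ(6)=2,φ(3)=2,φ(2)=1,φ(1)=1 ⇒ 18
n=19: 1·19 19·1  φ→[1+18]=19

11, 12, 13, 14, 15, 16, 17, 18, 19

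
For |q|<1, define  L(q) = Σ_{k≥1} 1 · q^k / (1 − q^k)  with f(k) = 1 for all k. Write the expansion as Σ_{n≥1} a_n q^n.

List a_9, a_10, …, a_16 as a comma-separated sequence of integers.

3, 4, 2, 6, 2, 4, 4, 5

[q^9] f(1)=1,f(3)=1,f(9)=1 ⇒ 3
n=10: 1·10 2·5 5·2 10·1  f→[1+1+1+1]=4
[q^11] f(11)=1,f(1)=1 ⇒ 2
[q^12] f(1)=1,f(2)=1,f(3)=1,f(4)=1,f(6)=1,f(12)=1 ⇒ 6
d|13:{1,13}  Σf=1+1=2
n=14: 14·1 7·2 2·7 1·14  f→[1+1+1+1]=4
[q^15] f(1)=1,f(3)=1,f(5)=1,f(15)=1 ⇒ 4
n=16: 1·16 2·8 4·4 8·2 16·1  f→[1+1+1+1+1]=5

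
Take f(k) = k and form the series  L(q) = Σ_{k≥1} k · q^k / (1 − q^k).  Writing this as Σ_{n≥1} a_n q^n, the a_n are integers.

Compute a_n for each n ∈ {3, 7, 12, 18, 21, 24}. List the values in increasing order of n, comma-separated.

n=3: 3·1 1·3  f→[3+1]=4
n=7: 7·1 1·7  f→[7+1]=8
n=12: 12·1 6·2 4·3 3·4 2·6 1·12  f→[12+6+4+3+2+1]=28
n=18: 1·18 2·9 3·6 6·3 9·2 18·1  f→[1+2+3+6+9+18]=39
[q^21] f(21)=21,f(7)=7,f(3)=3,f(1)=1 ⇒ 32
q^24  k|24↦f(k): 24:24 12:12 8:8 6:6 4:4 3:3 2:2 1:1  a_24=60

4, 8, 28, 39, 32, 60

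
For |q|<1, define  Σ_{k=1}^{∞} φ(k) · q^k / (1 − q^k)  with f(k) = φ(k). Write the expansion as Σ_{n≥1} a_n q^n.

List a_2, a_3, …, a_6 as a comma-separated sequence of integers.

q^2  k|2↦φ(k): 2:1 1:1  a_2=2
d|3:{1,3}  Σφ=1+2=3
d|4:{4,2,1}  Σφ=2+1+1=4
[q^5] φ(1)=1,φ(5)=4 ⇒ 5
n=6: 6·1 3·2 2·3 1·6  φ→[2+2+1+1]=6

2, 3, 4, 5, 6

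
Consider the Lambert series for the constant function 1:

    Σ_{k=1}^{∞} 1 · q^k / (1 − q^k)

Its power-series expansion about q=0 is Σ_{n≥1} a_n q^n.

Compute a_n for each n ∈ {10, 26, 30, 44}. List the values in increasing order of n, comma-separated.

d|10:{1,2,5,10}  Σf=1+1+1+1=4
q^26  k|26↦f(k): 26:1 13:1 2:1 1:1  a_26=4
[q^30] f(30)=1,f(15)=1,f(10)=1,f(6)=1,f(5)=1,f(3)=1,f(2)=1,f(1)=1 ⇒ 8
d|44:{1,2,4,11,22,44}  Σf=1+1+1+1+1+1=6

4, 4, 8, 6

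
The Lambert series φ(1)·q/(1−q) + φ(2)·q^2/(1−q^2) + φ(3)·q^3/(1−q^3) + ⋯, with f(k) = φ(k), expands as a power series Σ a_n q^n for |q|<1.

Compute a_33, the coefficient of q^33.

q^33  k|33↦φ(k): 33:20 11:10 3:2 1:1  a_33=33

a_33 = 33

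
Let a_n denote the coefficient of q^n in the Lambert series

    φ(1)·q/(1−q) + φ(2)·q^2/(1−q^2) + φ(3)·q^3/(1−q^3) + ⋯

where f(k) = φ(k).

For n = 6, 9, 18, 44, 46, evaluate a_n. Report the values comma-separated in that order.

d|6:{6,3,2,1}  Σφ=2+2+1+1=6
d|9:{1,3,9}  Σφ=1+2+6=9
d|18:{18,9,6,3,2,1}  Σφ=6+6+2+2+1+1=18
q^44  k|44↦φ(k): 44:20 22:10 11:10 4:2 2:1 1:1  a_44=44
[q^46] φ(1)=1,φ(2)=1,φ(23)=22,φ(46)=22 ⇒ 46

6, 9, 18, 44, 46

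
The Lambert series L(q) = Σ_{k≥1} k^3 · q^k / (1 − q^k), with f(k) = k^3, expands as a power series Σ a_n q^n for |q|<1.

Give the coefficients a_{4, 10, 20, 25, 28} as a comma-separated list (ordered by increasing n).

73, 1134, 9198, 15751, 25112

q^4  k|4↦f(k): 1:1 2:8 4:64  a_4=73
d|10:{10,5,2,1}  Σf=1000+125+8+1=1134
n=20: 20·1 10·2 5·4 4·5 2·10 1·20  f→[8000+1000+125+64+8+1]=9198
[q^25] f(1)=1,f(5)=125,f(25)=15625 ⇒ 15751
n=28: 1·28 2·14 4·7 7·4 14·2 28·1  f→[1+8+64+343+2744+21952]=25112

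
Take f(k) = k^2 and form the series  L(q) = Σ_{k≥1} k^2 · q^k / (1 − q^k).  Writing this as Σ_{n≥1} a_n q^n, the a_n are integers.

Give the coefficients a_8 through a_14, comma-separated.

q^8  k|8↦f(k): 8:64 4:16 2:4 1:1  a_8=85
[q^9] f(9)=81,f(3)=9,f(1)=1 ⇒ 91
[q^10] f(10)=100,f(5)=25,f(2)=4,f(1)=1 ⇒ 130
n=11: 11·1 1·11  f→[121+1]=122
n=12: 1·12 2·6 3·4 4·3 6·2 12·1  f→[1+4+9+16+36+144]=210
d|13:{1,13}  Σf=1+169=170
q^14  k|14↦f(k): 1:1 2:4 7:49 14:196  a_14=250

85, 91, 130, 122, 210, 170, 250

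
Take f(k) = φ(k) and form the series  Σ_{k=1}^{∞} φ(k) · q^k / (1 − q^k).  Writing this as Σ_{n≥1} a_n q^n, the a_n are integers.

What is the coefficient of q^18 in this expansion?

d|18:{1,2,3,6,9,18}  Σφ=1+1+2+2+6+6=18

a_18 = 18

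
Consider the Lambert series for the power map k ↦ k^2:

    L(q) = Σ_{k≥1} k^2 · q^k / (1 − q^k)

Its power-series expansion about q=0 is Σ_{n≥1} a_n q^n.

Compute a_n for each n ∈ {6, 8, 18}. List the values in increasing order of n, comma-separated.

50, 85, 455

[q^6] f(6)=36,f(3)=9,f(2)=4,f(1)=1 ⇒ 50
d|8:{8,4,2,1}  Σf=64+16+4+1=85
d|18:{18,9,6,3,2,1}  Σf=324+81+36+9+4+1=455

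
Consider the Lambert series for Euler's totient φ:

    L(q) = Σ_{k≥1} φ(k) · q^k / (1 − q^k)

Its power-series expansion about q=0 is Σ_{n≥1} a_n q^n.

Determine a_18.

q^18  k|18↦φ(k): 1:1 2:1 3:2 6:2 9:6 18:6  a_18=18

a_18 = 18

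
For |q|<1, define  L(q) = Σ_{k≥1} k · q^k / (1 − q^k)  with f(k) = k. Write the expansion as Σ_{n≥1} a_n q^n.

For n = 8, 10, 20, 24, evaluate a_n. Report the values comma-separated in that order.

15, 18, 42, 60

[q^8] f(1)=1,f(2)=2,f(4)=4,f(8)=8 ⇒ 15
n=10: 10·1 5·2 2·5 1·10  f→[10+5+2+1]=18
q^20  k|20↦f(k): 20:20 10:10 5:5 4:4 2:2 1:1  a_20=42
n=24: 24·1 12·2 8·3 6·4 4·6 3·8 2·12 1·24  f→[24+12+8+6+4+3+2+1]=60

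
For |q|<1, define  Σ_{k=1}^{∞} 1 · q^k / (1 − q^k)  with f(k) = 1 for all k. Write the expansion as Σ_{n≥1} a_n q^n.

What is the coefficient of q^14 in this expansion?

a_14 = 4

[q^14] f(1)=1,f(2)=1,f(7)=1,f(14)=1 ⇒ 4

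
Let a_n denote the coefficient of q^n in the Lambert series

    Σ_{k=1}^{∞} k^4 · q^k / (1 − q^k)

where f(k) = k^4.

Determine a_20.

q^20  k|20↦f(k): 20:160000 10:10000 5:625 4:256 2:16 1:1  a_20=170898

a_20 = 170898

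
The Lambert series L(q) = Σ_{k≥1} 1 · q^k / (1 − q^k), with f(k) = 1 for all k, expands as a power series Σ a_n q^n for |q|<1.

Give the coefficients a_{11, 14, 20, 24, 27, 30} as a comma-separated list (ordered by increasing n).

2, 4, 6, 8, 4, 8

n=11: 1·11 11·1  f→[1+1]=2
n=14: 14·1 7·2 2·7 1·14  f→[1+1+1+1]=4
[q^20] f(20)=1,f(10)=1,f(5)=1,f(4)=1,f(2)=1,f(1)=1 ⇒ 6
q^24  k|24↦f(k): 1:1 2:1 3:1 4:1 6:1 8:1 12:1 24:1  a_24=8
q^27  k|27↦f(k): 1:1 3:1 9:1 27:1  a_27=4
[q^30] f(1)=1,f(2)=1,f(3)=1,f(5)=1,f(6)=1,f(10)=1,f(15)=1,f(30)=1 ⇒ 8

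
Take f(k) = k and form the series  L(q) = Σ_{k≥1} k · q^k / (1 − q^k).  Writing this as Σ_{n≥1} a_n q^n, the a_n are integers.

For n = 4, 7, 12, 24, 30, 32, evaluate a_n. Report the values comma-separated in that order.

q^4  k|4↦f(k): 4:4 2:2 1:1  a_4=7
d|7:{7,1}  Σf=7+1=8
[q^12] f(12)=12,f(6)=6,f(4)=4,f(3)=3,f(2)=2,f(1)=1 ⇒ 28
n=24: 24·1 12·2 8·3 6·4 4·6 3·8 2·12 1·24  f→[24+12+8+6+4+3+2+1]=60
d|30:{30,15,10,6,5,3,2,1}  Σf=30+15+10+6+5+3+2+1=72
d|32:{32,16,8,4,2,1}  Σf=32+16+8+4+2+1=63

7, 8, 28, 60, 72, 63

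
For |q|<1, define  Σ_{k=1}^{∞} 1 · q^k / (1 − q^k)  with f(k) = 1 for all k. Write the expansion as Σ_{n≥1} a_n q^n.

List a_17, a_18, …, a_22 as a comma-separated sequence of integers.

n=17: 1·17 17·1  f→[1+1]=2
n=18: 18·1 9·2 6·3 3·6 2·9 1·18  f→[1+1+1+1+1+1]=6
[q^19] f(19)=1,f(1)=1 ⇒ 2
[q^20] f(1)=1,f(2)=1,f(4)=1,f(5)=1,f(10)=1,f(20)=1 ⇒ 6
[q^21] f(21)=1,f(7)=1,f(3)=1,f(1)=1 ⇒ 4
q^22  k|22↦f(k): 1:1 2:1 11:1 22:1  a_22=4

2, 6, 2, 6, 4, 4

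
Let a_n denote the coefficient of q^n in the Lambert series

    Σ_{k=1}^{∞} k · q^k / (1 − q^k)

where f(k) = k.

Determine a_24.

n=24: 1·24 2·12 3·8 4·6 6·4 8·3 12·2 24·1  f→[1+2+3+4+6+8+12+24]=60

a_24 = 60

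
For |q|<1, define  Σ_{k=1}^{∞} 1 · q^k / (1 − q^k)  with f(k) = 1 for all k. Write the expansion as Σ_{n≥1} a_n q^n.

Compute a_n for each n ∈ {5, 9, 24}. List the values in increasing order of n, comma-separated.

2, 3, 8

n=5: 5·1 1·5  f→[1+1]=2
[q^9] f(1)=1,f(3)=1,f(9)=1 ⇒ 3
[q^24] f(24)=1,f(12)=1,f(8)=1,f(6)=1,f(4)=1,f(3)=1,f(2)=1,f(1)=1 ⇒ 8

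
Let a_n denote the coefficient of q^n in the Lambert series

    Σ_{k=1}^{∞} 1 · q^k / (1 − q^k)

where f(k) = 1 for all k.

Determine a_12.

n=12: 1·12 2·6 3·4 4·3 6·2 12·1  f→[1+1+1+1+1+1]=6

a_12 = 6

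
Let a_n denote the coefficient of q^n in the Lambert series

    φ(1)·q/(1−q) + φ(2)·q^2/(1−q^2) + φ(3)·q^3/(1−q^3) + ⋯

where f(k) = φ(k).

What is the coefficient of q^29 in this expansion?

d|29:{29,1}  Σφ=28+1=29

a_29 = 29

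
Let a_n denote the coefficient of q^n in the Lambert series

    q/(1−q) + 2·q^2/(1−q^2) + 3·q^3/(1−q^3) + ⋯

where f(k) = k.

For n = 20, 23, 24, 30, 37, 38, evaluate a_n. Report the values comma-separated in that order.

42, 24, 60, 72, 38, 60

q^20  k|20↦f(k): 1:1 2:2 4:4 5:5 10:10 20:20  a_20=42
d|23:{1,23}  Σf=1+23=24
n=24: 24·1 12·2 8·3 6·4 4·6 3·8 2·12 1·24  f→[24+12+8+6+4+3+2+1]=60
[q^30] f(1)=1,f(2)=2,f(3)=3,f(5)=5,f(6)=6,f(10)=10,f(15)=15,f(30)=30 ⇒ 72
n=37: 37·1 1·37  f→[37+1]=38
n=38: 38·1 19·2 2·19 1·38  f→[38+19+2+1]=60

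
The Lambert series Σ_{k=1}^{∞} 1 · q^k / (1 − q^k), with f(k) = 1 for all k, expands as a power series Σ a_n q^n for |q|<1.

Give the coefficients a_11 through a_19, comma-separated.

[q^11] f(11)=1,f(1)=1 ⇒ 2
n=12: 12·1 6·2 4·3 3·4 2·6 1·12  f→[1+1+1+1+1+1]=6
[q^13] f(13)=1,f(1)=1 ⇒ 2
[q^14] f(1)=1,f(2)=1,f(7)=1,f(14)=1 ⇒ 4
n=15: 1·15 3·5 5·3 15·1  f→[1+1+1+1]=4
[q^16] f(1)=1,f(2)=1,f(4)=1,f(8)=1,f(16)=1 ⇒ 5
[q^17] f(17)=1,f(1)=1 ⇒ 2
d|18:{1,2,3,6,9,18}  Σf=1+1+1+1+1+1=6
n=19: 1·19 19·1  f→[1+1]=2

2, 6, 2, 4, 4, 5, 2, 6, 2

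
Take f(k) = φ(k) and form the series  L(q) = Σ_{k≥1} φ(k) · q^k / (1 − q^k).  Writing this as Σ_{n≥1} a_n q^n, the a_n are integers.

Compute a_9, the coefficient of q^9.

q^9  k|9↦φ(k): 9:6 3:2 1:1  a_9=9

a_9 = 9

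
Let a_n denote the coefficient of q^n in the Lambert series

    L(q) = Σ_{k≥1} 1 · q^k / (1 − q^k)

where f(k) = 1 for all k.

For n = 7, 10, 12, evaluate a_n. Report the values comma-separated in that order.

2, 4, 6

d|7:{1,7}  Σf=1+1=2
d|10:{1,2,5,10}  Σf=1+1+1+1=4
q^12  k|12↦f(k): 12:1 6:1 4:1 3:1 2:1 1:1  a_12=6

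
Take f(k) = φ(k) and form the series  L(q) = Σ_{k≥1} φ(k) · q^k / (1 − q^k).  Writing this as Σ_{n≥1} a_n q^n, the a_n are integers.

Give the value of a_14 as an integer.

d|14:{1,2,7,14}  Σφ=1+1+6+6=14

a_14 = 14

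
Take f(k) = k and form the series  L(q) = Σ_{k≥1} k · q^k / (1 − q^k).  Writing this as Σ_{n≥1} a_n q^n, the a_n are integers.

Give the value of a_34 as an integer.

n=34: 1·34 2·17 17·2 34·1  f→[1+2+17+34]=54

a_34 = 54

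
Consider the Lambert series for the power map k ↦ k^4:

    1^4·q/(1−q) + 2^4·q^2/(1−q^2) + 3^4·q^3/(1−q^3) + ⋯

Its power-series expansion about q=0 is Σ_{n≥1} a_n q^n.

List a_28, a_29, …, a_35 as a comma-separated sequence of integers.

d|28:{28,14,7,4,2,1}  Σf=614656+38416+2401+256+16+1=655746
[q^29] f(1)=1,f(29)=707281 ⇒ 707282
q^30  k|30↦f(k): 1:1 2:16 3:81 5:625 6:1296 10:10000 15:50625 30:810000  a_30=872644
n=31: 1·31 31·1  f→[1+923521]=923522
n=32: 32·1 16·2 8·4 4·8 2·16 1·32  f→[1048576+65536+4096+256+16+1]=1118481
d|33:{33,11,3,1}  Σf=1185921+14641+81+1=1200644
n=34: 34·1 17·2 2·17 1·34  f→[1336336+83521+16+1]=1419874
[q^35] f(1)=1,f(5)=625,f(7)=2401,f(35)=1500625 ⇒ 1503652

655746, 707282, 872644, 923522, 1118481, 1200644, 1419874, 1503652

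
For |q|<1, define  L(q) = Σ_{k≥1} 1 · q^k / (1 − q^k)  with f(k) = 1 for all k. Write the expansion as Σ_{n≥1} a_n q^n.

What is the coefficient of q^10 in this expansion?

d|10:{1,2,5,10}  Σf=1+1+1+1=4

a_10 = 4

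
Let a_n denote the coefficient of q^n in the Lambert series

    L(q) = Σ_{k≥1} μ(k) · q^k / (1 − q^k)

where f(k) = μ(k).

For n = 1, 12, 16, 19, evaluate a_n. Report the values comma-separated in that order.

q^1  k|1↦μ(k): 1:1  a_1=1
d|12:{12,6,4,3,2,1}  Σμ=0+1+0+(-1)+(-1)+1=0
q^16  k|16↦μ(k): 16:0 8:0 4:0 2:-1 1:1  a_16=0
d|19:{1,19}  Σμ=1+(-1)=0

1, 0, 0, 0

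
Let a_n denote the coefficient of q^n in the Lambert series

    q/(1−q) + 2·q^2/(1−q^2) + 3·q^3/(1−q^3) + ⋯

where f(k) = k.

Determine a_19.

[q^19] f(19)=19,f(1)=1 ⇒ 20

a_19 = 20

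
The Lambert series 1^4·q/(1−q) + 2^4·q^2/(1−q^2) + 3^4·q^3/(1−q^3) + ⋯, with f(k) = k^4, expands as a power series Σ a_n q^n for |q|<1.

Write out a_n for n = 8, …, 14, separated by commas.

4369, 6643, 10642, 14642, 22386, 28562, 40834

d|8:{1,2,4,8}  Σf=1+16+256+4096=4369
n=9: 9·1 3·3 1·9  f→[6561+81+1]=6643
q^10  k|10↦f(k): 1:1 2:16 5:625 10:10000  a_10=10642
n=11: 1·11 11·1  f→[1+14641]=14642
d|12:{1,2,3,4,6,12}  Σf=1+16+81+256+1296+20736=22386
n=13: 13·1 1·13  f→[28561+1]=28562
d|14:{14,7,2,1}  Σf=38416+2401+16+1=40834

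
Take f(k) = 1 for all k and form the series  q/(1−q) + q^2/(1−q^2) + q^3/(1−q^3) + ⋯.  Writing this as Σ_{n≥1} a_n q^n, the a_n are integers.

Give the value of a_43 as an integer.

a_43 = 2

[q^43] f(43)=1,f(1)=1 ⇒ 2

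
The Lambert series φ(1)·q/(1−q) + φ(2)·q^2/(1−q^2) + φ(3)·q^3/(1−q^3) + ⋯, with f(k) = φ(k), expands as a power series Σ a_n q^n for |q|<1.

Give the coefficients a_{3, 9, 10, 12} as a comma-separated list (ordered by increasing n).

[q^3] φ(3)=2,φ(1)=1 ⇒ 3
[q^9] φ(1)=1,φ(3)=2,φ(9)=6 ⇒ 9
d|10:{1,2,5,10}  Σφ=1+1+4+4=10
[q^12] φ(12)=4,φ(6)=2,φ(4)=2,φ(3)=2,φ(2)=1,φ(1)=1 ⇒ 12

3, 9, 10, 12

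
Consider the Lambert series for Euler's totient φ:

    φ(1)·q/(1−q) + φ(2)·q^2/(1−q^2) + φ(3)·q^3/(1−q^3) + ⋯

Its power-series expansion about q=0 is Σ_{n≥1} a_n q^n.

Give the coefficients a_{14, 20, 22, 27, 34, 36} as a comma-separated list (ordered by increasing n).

d|14:{14,7,2,1}  Σφ=6+6+1+1=14
[q^20] φ(1)=1,φ(2)=1,φ(4)=2,φ(5)=4,φ(10)=4,φ(20)=8 ⇒ 20
q^22  k|22↦φ(k): 1:1 2:1 11:10 22:10  a_22=22
q^27  k|27↦φ(k): 1:1 3:2 9:6 27:18  a_27=27
d|34:{34,17,2,1}  Σφ=16+16+1+1=34
d|36:{1,2,3,4,6,9,12,18,36}  Σφ=1+1+2+2+2+6+4+6+12=36

14, 20, 22, 27, 34, 36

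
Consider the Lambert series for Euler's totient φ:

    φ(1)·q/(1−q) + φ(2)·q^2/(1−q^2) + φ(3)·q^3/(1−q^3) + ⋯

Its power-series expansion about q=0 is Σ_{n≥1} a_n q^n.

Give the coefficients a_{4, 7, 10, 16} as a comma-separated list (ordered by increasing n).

n=4: 4·1 2·2 1·4  φ→[2+1+1]=4
n=7: 1·7 7·1  φ→[1+6]=7
n=10: 10·1 5·2 2·5 1·10  φ→[4+4+1+1]=10
[q^16] φ(16)=8,φ(8)=4,φ(4)=2,φ(2)=1,φ(1)=1 ⇒ 16

4, 7, 10, 16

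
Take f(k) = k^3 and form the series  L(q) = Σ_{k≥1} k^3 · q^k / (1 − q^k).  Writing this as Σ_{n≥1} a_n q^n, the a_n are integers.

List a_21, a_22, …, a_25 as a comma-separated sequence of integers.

q^21  k|21↦f(k): 21:9261 7:343 3:27 1:1  a_21=9632
[q^22] f(1)=1,f(2)=8,f(11)=1331,f(22)=10648 ⇒ 11988
[q^23] f(1)=1,f(23)=12167 ⇒ 12168
n=24: 24·1 12·2 8·3 6·4 4·6 3·8 2·12 1·24  f→[13824+1728+512+216+64+27+8+1]=16380
d|25:{25,5,1}  Σf=15625+125+1=15751

9632, 11988, 12168, 16380, 15751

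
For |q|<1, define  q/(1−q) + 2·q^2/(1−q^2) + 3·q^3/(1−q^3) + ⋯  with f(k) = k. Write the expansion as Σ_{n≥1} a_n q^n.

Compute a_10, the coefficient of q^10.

[q^10] f(10)=10,f(5)=5,f(2)=2,f(1)=1 ⇒ 18

a_10 = 18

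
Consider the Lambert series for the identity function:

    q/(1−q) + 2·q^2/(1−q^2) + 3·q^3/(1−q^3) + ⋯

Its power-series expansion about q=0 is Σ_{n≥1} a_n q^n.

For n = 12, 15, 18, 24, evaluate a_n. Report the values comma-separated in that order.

q^12  k|12↦f(k): 12:12 6:6 4:4 3:3 2:2 1:1  a_12=28
[q^15] f(15)=15,f(5)=5,f(3)=3,f(1)=1 ⇒ 24
[q^18] f(18)=18,f(9)=9,f(6)=6,f(3)=3,f(2)=2,f(1)=1 ⇒ 39
d|24:{1,2,3,4,6,8,12,24}  Σf=1+2+3+4+6+8+12+24=60

28, 24, 39, 60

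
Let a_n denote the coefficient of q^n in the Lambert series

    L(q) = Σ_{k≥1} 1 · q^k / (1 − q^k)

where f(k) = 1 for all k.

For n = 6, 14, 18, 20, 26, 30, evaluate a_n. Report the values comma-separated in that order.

[q^6] f(1)=1,f(2)=1,f(3)=1,f(6)=1 ⇒ 4
n=14: 14·1 7·2 2·7 1·14  f→[1+1+1+1]=4
d|18:{1,2,3,6,9,18}  Σf=1+1+1+1+1+1=6
d|20:{20,10,5,4,2,1}  Σf=1+1+1+1+1+1=6
n=26: 26·1 13·2 2·13 1·26  f→[1+1+1+1]=4
[q^30] f(1)=1,f(2)=1,f(3)=1,f(5)=1,f(6)=1,f(10)=1,f(15)=1,f(30)=1 ⇒ 8

4, 4, 6, 6, 4, 8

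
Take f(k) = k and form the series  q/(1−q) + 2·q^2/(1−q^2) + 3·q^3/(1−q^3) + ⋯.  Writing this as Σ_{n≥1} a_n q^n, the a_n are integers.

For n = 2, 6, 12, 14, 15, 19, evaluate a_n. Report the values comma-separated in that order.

[q^2] f(1)=1,f(2)=2 ⇒ 3
[q^6] f(6)=6,f(3)=3,f(2)=2,f(1)=1 ⇒ 12
q^12  k|12↦f(k): 12:12 6:6 4:4 3:3 2:2 1:1  a_12=28
d|14:{1,2,7,14}  Σf=1+2+7+14=24
d|15:{15,5,3,1}  Σf=15+5+3+1=24
[q^19] f(19)=19,f(1)=1 ⇒ 20

3, 12, 28, 24, 24, 20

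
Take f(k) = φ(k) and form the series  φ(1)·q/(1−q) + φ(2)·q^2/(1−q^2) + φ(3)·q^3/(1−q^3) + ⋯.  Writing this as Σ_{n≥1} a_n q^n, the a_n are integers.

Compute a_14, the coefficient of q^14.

[q^14] φ(1)=1,φ(2)=1,φ(7)=6,φ(14)=6 ⇒ 14

a_14 = 14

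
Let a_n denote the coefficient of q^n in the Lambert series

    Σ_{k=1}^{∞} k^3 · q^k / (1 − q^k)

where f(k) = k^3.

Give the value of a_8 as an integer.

a_8 = 585

[q^8] f(8)=512,f(4)=64,f(2)=8,f(1)=1 ⇒ 585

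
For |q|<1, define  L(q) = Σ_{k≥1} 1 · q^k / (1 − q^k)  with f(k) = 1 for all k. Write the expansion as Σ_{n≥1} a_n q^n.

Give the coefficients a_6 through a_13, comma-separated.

4, 2, 4, 3, 4, 2, 6, 2

n=6: 6·1 3·2 2·3 1·6  f→[1+1+1+1]=4
[q^7] f(1)=1,f(7)=1 ⇒ 2
d|8:{1,2,4,8}  Σf=1+1+1+1=4
d|9:{9,3,1}  Σf=1+1+1=3
[q^10] f(1)=1,f(2)=1,f(5)=1,f(10)=1 ⇒ 4
q^11  k|11↦f(k): 11:1 1:1  a_11=2
q^12  k|12↦f(k): 12:1 6:1 4:1 3:1 2:1 1:1  a_12=6
d|13:{13,1}  Σf=1+1=2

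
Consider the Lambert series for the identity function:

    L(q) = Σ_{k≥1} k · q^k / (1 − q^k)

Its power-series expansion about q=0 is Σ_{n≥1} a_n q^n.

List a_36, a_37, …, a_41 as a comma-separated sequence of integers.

91, 38, 60, 56, 90, 42

[q^36] f(36)=36,f(18)=18,f(12)=12,f(9)=9,f(6)=6,f(4)=4,f(3)=3,f(2)=2,f(1)=1 ⇒ 91
[q^37] f(37)=37,f(1)=1 ⇒ 38
d|38:{1,2,19,38}  Σf=1+2+19+38=60
n=39: 1·39 3·13 13·3 39·1  f→[1+3+13+39]=56
q^40  k|40↦f(k): 1:1 2:2 4:4 5:5 8:8 10:10 20:20 40:40  a_40=90
q^41  k|41↦f(k): 41:41 1:1  a_41=42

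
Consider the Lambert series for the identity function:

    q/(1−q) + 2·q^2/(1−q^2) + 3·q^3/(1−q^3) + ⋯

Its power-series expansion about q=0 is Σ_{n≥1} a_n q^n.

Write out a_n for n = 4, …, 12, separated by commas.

d|4:{1,2,4}  Σf=1+2+4=7
n=5: 1·5 5·1  f→[1+5]=6
d|6:{1,2,3,6}  Σf=1+2+3+6=12
[q^7] f(7)=7,f(1)=1 ⇒ 8
q^8  k|8↦f(k): 1:1 2:2 4:4 8:8  a_8=15
[q^9] f(1)=1,f(3)=3,f(9)=9 ⇒ 13
[q^10] f(10)=10,f(5)=5,f(2)=2,f(1)=1 ⇒ 18
n=11: 1·11 11·1  f→[1+11]=12
n=12: 1·12 2·6 3·4 4·3 6·2 12·1  f→[1+2+3+4+6+12]=28

7, 6, 12, 8, 15, 13, 18, 12, 28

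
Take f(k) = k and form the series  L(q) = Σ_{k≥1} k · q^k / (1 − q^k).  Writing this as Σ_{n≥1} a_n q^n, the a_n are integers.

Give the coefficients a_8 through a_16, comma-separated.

15, 13, 18, 12, 28, 14, 24, 24, 31

n=8: 1·8 2·4 4·2 8·1  f→[1+2+4+8]=15
[q^9] f(1)=1,f(3)=3,f(9)=9 ⇒ 13
d|10:{10,5,2,1}  Σf=10+5+2+1=18
d|11:{1,11}  Σf=1+11=12
n=12: 12·1 6·2 4·3 3·4 2·6 1·12  f→[12+6+4+3+2+1]=28
[q^13] f(1)=1,f(13)=13 ⇒ 14
[q^14] f(1)=1,f(2)=2,f(7)=7,f(14)=14 ⇒ 24
q^15  k|15↦f(k): 1:1 3:3 5:5 15:15  a_15=24
d|16:{16,8,4,2,1}  Σf=16+8+4+2+1=31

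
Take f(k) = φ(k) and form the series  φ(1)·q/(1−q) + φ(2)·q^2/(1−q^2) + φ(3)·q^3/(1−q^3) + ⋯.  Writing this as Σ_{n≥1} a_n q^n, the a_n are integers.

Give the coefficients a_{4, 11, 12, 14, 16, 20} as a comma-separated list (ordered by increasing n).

q^4  k|4↦φ(k): 1:1 2:1 4:2  a_4=4
n=11: 11·1 1·11  φ→[10+1]=11
[q^12] φ(12)=4,φ(6)=2,φ(4)=2,φ(3)=2,φ(2)=1,φ(1)=1 ⇒ 12
q^14  k|14↦φ(k): 1:1 2:1 7:6 14:6  a_14=14
q^16  k|16↦φ(k): 16:8 8:4 4:2 2:1 1:1  a_16=16
d|20:{1,2,4,5,10,20}  Σφ=1+1+2+4+4+8=20

4, 11, 12, 14, 16, 20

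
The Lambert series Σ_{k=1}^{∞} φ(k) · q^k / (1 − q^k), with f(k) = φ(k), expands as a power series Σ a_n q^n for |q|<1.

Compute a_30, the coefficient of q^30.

n=30: 30·1 15·2 10·3 6·5 5·6 3·10 2·15 1·30  φ→[8+8+4+2+4+2+1+1]=30

a_30 = 30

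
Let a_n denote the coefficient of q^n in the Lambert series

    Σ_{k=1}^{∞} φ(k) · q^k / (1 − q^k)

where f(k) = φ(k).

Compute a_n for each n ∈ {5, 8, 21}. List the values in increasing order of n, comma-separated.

q^5  k|5↦φ(k): 1:1 5:4  a_5=5
q^8  k|8↦φ(k): 1:1 2:1 4:2 8:4  a_8=8
d|21:{21,7,3,1}  Σφ=12+6+2+1=21

5, 8, 21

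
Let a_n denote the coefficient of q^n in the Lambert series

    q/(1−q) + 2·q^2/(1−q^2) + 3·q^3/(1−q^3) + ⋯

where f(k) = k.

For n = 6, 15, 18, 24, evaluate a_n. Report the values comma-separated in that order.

n=6: 6·1 3·2 2·3 1·6  f→[6+3+2+1]=12
q^15  k|15↦f(k): 1:1 3:3 5:5 15:15  a_15=24
n=18: 18·1 9·2 6·3 3·6 2·9 1·18  f→[18+9+6+3+2+1]=39
d|24:{1,2,3,4,6,8,12,24}  Σf=1+2+3+4+6+8+12+24=60

12, 24, 39, 60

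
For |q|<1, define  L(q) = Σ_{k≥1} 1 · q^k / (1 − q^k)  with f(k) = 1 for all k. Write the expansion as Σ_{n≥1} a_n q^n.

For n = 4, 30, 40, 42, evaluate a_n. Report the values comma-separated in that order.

n=4: 4·1 2·2 1·4  f→[1+1+1]=3
[q^30] f(1)=1,f(2)=1,f(3)=1,f(5)=1,f(6)=1,f(10)=1,f(15)=1,f(30)=1 ⇒ 8
q^40  k|40↦f(k): 40:1 20:1 10:1 8:1 5:1 4:1 2:1 1:1  a_40=8
n=42: 42·1 21·2 14·3 7·6 6·7 3·14 2·21 1·42  f→[1+1+1+1+1+1+1+1]=8

3, 8, 8, 8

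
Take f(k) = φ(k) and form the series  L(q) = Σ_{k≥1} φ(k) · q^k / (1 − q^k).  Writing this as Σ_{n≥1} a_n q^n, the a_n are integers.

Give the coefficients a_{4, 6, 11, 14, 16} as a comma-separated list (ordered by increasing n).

d|4:{1,2,4}  Σφ=1+1+2=4
q^6  k|6↦φ(k): 6:2 3:2 2:1 1:1  a_6=6
n=11: 1·11 11·1  φ→[1+10]=11
n=14: 14·1 7·2 2·7 1·14  φ→[6+6+1+1]=14
q^16  k|16↦φ(k): 16:8 8:4 4:2 2:1 1:1  a_16=16

4, 6, 11, 14, 16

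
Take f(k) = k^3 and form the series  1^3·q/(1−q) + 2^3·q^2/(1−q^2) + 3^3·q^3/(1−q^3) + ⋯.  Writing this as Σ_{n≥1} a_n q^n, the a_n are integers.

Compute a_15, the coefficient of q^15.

[q^15] f(1)=1,f(3)=27,f(5)=125,f(15)=3375 ⇒ 3528

a_15 = 3528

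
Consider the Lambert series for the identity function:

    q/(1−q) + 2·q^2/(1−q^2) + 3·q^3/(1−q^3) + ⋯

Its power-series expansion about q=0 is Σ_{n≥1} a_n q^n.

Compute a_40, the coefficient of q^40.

n=40: 40·1 20·2 10·4 8·5 5·8 4·10 2·20 1·40  f→[40+20+10+8+5+4+2+1]=90

a_40 = 90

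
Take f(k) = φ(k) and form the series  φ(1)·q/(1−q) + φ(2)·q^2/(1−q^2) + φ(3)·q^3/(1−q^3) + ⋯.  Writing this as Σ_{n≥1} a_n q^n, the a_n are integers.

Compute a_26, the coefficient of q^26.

n=26: 26·1 13·2 2·13 1·26  φ→[12+12+1+1]=26

a_26 = 26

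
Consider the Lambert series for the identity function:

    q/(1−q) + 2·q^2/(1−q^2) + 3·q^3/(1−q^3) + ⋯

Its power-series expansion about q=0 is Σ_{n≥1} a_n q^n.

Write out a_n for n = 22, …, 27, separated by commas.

n=22: 1·22 2·11 11·2 22·1  f→[1+2+11+22]=36
n=23: 1·23 23·1  f→[1+23]=24
d|24:{1,2,3,4,6,8,12,24}  Σf=1+2+3+4+6+8+12+24=60
q^25  k|25↦f(k): 25:25 5:5 1:1  a_25=31
d|26:{1,2,13,26}  Σf=1+2+13+26=42
[q^27] f(1)=1,f(3)=3,f(9)=9,f(27)=27 ⇒ 40

36, 24, 60, 31, 42, 40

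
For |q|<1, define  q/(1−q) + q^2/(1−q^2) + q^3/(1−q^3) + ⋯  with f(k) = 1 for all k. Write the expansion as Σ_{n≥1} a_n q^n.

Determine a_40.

a_40 = 8

n=40: 1·40 2·20 4·10 5·8 8·5 10·4 20·2 40·1  f→[1+1+1+1+1+1+1+1]=8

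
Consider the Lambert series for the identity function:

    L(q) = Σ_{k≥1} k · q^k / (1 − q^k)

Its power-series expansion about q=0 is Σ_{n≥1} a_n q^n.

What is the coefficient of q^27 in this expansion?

d|27:{27,9,3,1}  Σf=27+9+3+1=40

a_27 = 40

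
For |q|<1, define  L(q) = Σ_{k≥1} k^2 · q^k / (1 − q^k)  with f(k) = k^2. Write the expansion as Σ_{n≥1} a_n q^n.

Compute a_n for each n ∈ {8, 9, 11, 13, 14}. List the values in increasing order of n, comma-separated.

d|8:{8,4,2,1}  Σf=64+16+4+1=85
q^9  k|9↦f(k): 1:1 3:9 9:81  a_9=91
d|11:{1,11}  Σf=1+121=122
d|13:{1,13}  Σf=1+169=170
d|14:{14,7,2,1}  Σf=196+49+4+1=250

85, 91, 122, 170, 250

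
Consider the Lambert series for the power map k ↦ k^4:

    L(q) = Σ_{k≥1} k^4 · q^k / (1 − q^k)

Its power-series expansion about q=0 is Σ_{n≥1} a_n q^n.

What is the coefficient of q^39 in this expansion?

[q^39] f(1)=1,f(3)=81,f(13)=28561,f(39)=2313441 ⇒ 2342084

a_39 = 2342084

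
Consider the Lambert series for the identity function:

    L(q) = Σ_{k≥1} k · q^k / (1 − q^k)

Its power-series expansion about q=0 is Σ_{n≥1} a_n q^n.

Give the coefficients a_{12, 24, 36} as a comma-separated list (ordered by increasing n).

28, 60, 91

d|12:{12,6,4,3,2,1}  Σf=12+6+4+3+2+1=28
n=24: 1·24 2·12 3·8 4·6 6·4 8·3 12·2 24·1  f→[1+2+3+4+6+8+12+24]=60
n=36: 36·1 18·2 12·3 9·4 6·6 4·9 3·12 2·18 1·36  f→[36+18+12+9+6+4+3+2+1]=91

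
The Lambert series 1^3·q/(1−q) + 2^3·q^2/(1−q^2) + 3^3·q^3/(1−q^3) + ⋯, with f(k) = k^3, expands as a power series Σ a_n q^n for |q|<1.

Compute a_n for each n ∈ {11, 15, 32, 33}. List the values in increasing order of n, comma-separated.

1332, 3528, 37449, 37296

n=11: 1·11 11·1  f→[1+1331]=1332
q^15  k|15↦f(k): 1:1 3:27 5:125 15:3375  a_15=3528
q^32  k|32↦f(k): 1:1 2:8 4:64 8:512 16:4096 32:32768  a_32=37449
n=33: 1·33 3·11 11·3 33·1  f→[1+27+1331+35937]=37296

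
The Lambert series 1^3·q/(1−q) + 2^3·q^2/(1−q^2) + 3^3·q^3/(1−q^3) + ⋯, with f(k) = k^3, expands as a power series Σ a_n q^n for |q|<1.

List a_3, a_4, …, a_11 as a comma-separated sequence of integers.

28, 73, 126, 252, 344, 585, 757, 1134, 1332

q^3  k|3↦f(k): 1:1 3:27  a_3=28
d|4:{4,2,1}  Σf=64+8+1=73
n=5: 5·1 1·5  f→[125+1]=126
q^6  k|6↦f(k): 6:216 3:27 2:8 1:1  a_6=252
q^7  k|7↦f(k): 1:1 7:343  a_7=344
n=8: 8·1 4·2 2·4 1·8  f→[512+64+8+1]=585
q^9  k|9↦f(k): 9:729 3:27 1:1  a_9=757
q^10  k|10↦f(k): 10:1000 5:125 2:8 1:1  a_10=1134
q^11  k|11↦f(k): 11:1331 1:1  a_11=1332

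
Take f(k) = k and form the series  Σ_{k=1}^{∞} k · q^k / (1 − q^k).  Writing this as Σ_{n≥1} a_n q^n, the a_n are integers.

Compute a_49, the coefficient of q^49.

[q^49] f(49)=49,f(7)=7,f(1)=1 ⇒ 57

a_49 = 57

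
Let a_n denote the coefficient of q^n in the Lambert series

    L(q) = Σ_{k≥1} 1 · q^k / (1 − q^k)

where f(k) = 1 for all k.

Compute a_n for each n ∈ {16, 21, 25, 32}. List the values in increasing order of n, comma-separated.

5, 4, 3, 6

n=16: 1·16 2·8 4·4 8·2 16·1  f→[1+1+1+1+1]=5
[q^21] f(21)=1,f(7)=1,f(3)=1,f(1)=1 ⇒ 4
n=25: 1·25 5·5 25·1  f→[1+1+1]=3
n=32: 1·32 2·16 4·8 8·4 16·2 32·1  f→[1+1+1+1+1+1]=6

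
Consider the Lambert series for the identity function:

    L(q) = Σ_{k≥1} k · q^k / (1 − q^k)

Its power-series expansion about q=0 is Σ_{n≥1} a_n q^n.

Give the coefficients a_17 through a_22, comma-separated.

18, 39, 20, 42, 32, 36

n=17: 17·1 1·17  f→[17+1]=18
n=18: 1·18 2·9 3·6 6·3 9·2 18·1  f→[1+2+3+6+9+18]=39
n=19: 1·19 19·1  f→[1+19]=20
d|20:{20,10,5,4,2,1}  Σf=20+10+5+4+2+1=42
[q^21] f(1)=1,f(3)=3,f(7)=7,f(21)=21 ⇒ 32
q^22  k|22↦f(k): 1:1 2:2 11:11 22:22  a_22=36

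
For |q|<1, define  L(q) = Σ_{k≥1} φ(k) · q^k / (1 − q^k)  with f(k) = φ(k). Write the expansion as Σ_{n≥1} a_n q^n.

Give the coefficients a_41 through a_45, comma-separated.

[q^41] φ(41)=40,φ(1)=1 ⇒ 41
q^42  k|42↦φ(k): 42:12 21:12 14:6 7:6 6:2 3:2 2:1 1:1  a_42=42
[q^43] φ(43)=42,φ(1)=1 ⇒ 43
q^44  k|44↦φ(k): 44:20 22:10 11:10 4:2 2:1 1:1  a_44=44
d|45:{1,3,5,9,15,45}  Σφ=1+2+4+6+8+24=45

41, 42, 43, 44, 45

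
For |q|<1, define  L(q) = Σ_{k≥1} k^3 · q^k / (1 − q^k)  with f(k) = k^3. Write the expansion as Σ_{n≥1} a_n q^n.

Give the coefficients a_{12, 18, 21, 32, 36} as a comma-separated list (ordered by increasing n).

d|12:{1,2,3,4,6,12}  Σf=1+8+27+64+216+1728=2044
d|18:{1,2,3,6,9,18}  Σf=1+8+27+216+729+5832=6813
q^21  k|21↦f(k): 21:9261 7:343 3:27 1:1  a_21=9632
n=32: 1·32 2·16 4·8 8·4 16·2 32·1  f→[1+8+64+512+4096+32768]=37449
[q^36] f(36)=46656,f(18)=5832,f(12)=1728,f(9)=729,f(6)=216,f(4)=64,f(3)=27,f(2)=8,f(1)=1 ⇒ 55261

2044, 6813, 9632, 37449, 55261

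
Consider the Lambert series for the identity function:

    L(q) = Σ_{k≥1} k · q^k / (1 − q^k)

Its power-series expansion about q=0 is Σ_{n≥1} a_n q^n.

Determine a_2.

q^2  k|2↦f(k): 1:1 2:2  a_2=3

a_2 = 3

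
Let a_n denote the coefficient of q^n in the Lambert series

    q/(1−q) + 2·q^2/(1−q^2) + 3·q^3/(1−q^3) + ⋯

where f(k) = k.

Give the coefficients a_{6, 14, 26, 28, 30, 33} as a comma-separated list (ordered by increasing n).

[q^6] f(1)=1,f(2)=2,f(3)=3,f(6)=6 ⇒ 12
q^14  k|14↦f(k): 14:14 7:7 2:2 1:1  a_14=24
n=26: 1·26 2·13 13·2 26·1  f→[1+2+13+26]=42
d|28:{28,14,7,4,2,1}  Σf=28+14+7+4+2+1=56
n=30: 1·30 2·15 3·10 5·6 6·5 10·3 15·2 30·1  f→[1+2+3+5+6+10+15+30]=72
d|33:{33,11,3,1}  Σf=33+11+3+1=48

12, 24, 42, 56, 72, 48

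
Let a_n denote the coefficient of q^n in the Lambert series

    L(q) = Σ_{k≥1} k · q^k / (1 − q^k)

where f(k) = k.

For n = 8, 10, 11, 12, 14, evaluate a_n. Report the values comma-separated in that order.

n=8: 1·8 2·4 4·2 8·1  f→[1+2+4+8]=15
n=10: 1·10 2·5 5·2 10·1  f→[1+2+5+10]=18
d|11:{11,1}  Σf=11+1=12
q^12  k|12↦f(k): 12:12 6:6 4:4 3:3 2:2 1:1  a_12=28
[q^14] f(1)=1,f(2)=2,f(7)=7,f(14)=14 ⇒ 24

15, 18, 12, 28, 24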